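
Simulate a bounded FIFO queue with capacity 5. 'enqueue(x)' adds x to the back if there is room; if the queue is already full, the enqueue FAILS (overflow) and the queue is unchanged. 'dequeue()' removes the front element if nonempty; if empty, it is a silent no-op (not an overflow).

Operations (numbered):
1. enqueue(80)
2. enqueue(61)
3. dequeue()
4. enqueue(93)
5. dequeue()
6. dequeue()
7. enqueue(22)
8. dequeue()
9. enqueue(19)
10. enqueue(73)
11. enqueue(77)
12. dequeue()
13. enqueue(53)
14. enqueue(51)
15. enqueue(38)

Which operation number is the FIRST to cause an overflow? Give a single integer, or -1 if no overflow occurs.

1. enqueue(80): size=1
2. enqueue(61): size=2
3. dequeue(): size=1
4. enqueue(93): size=2
5. dequeue(): size=1
6. dequeue(): size=0
7. enqueue(22): size=1
8. dequeue(): size=0
9. enqueue(19): size=1
10. enqueue(73): size=2
11. enqueue(77): size=3
12. dequeue(): size=2
13. enqueue(53): size=3
14. enqueue(51): size=4
15. enqueue(38): size=5

Answer: -1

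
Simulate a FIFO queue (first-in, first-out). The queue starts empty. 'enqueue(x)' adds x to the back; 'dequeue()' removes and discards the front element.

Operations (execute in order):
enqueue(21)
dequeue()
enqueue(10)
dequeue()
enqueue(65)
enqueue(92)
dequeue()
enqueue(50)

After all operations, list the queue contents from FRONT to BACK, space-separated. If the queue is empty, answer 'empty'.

enqueue(21): [21]
dequeue(): []
enqueue(10): [10]
dequeue(): []
enqueue(65): [65]
enqueue(92): [65, 92]
dequeue(): [92]
enqueue(50): [92, 50]

Answer: 92 50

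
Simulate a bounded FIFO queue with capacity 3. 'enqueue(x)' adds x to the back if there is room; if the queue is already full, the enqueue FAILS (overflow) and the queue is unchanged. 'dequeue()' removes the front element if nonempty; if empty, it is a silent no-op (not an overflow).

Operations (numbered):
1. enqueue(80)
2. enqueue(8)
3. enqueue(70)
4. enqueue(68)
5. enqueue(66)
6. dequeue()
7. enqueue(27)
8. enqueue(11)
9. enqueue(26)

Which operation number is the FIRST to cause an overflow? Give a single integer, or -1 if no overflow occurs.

Answer: 4

Derivation:
1. enqueue(80): size=1
2. enqueue(8): size=2
3. enqueue(70): size=3
4. enqueue(68): size=3=cap → OVERFLOW (fail)
5. enqueue(66): size=3=cap → OVERFLOW (fail)
6. dequeue(): size=2
7. enqueue(27): size=3
8. enqueue(11): size=3=cap → OVERFLOW (fail)
9. enqueue(26): size=3=cap → OVERFLOW (fail)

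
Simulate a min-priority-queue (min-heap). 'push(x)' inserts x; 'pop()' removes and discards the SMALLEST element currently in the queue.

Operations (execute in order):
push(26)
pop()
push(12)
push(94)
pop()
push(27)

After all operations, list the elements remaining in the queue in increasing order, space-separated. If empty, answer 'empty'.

Answer: 27 94

Derivation:
push(26): heap contents = [26]
pop() → 26: heap contents = []
push(12): heap contents = [12]
push(94): heap contents = [12, 94]
pop() → 12: heap contents = [94]
push(27): heap contents = [27, 94]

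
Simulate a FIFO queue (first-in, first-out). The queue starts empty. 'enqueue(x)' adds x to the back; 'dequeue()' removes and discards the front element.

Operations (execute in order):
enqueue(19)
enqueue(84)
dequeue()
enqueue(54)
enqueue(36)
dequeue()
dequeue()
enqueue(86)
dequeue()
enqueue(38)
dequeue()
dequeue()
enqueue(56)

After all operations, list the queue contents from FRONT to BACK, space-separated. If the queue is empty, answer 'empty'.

Answer: 56

Derivation:
enqueue(19): [19]
enqueue(84): [19, 84]
dequeue(): [84]
enqueue(54): [84, 54]
enqueue(36): [84, 54, 36]
dequeue(): [54, 36]
dequeue(): [36]
enqueue(86): [36, 86]
dequeue(): [86]
enqueue(38): [86, 38]
dequeue(): [38]
dequeue(): []
enqueue(56): [56]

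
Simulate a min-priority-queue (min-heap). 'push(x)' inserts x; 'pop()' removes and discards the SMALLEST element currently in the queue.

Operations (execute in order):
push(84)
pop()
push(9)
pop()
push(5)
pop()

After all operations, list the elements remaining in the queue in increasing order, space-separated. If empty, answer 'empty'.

Answer: empty

Derivation:
push(84): heap contents = [84]
pop() → 84: heap contents = []
push(9): heap contents = [9]
pop() → 9: heap contents = []
push(5): heap contents = [5]
pop() → 5: heap contents = []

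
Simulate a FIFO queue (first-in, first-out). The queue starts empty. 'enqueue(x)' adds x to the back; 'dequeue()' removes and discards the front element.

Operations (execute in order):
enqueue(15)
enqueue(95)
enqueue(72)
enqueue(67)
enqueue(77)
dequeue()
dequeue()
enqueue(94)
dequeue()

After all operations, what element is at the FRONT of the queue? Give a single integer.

enqueue(15): queue = [15]
enqueue(95): queue = [15, 95]
enqueue(72): queue = [15, 95, 72]
enqueue(67): queue = [15, 95, 72, 67]
enqueue(77): queue = [15, 95, 72, 67, 77]
dequeue(): queue = [95, 72, 67, 77]
dequeue(): queue = [72, 67, 77]
enqueue(94): queue = [72, 67, 77, 94]
dequeue(): queue = [67, 77, 94]

Answer: 67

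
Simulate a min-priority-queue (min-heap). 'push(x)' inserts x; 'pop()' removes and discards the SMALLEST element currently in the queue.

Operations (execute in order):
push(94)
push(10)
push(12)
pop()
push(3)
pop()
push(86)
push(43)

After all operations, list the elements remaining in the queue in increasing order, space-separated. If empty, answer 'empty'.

push(94): heap contents = [94]
push(10): heap contents = [10, 94]
push(12): heap contents = [10, 12, 94]
pop() → 10: heap contents = [12, 94]
push(3): heap contents = [3, 12, 94]
pop() → 3: heap contents = [12, 94]
push(86): heap contents = [12, 86, 94]
push(43): heap contents = [12, 43, 86, 94]

Answer: 12 43 86 94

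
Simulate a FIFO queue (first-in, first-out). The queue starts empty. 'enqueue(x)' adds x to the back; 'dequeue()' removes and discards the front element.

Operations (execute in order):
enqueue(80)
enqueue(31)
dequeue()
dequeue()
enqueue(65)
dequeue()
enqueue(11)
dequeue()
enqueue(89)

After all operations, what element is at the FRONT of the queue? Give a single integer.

Answer: 89

Derivation:
enqueue(80): queue = [80]
enqueue(31): queue = [80, 31]
dequeue(): queue = [31]
dequeue(): queue = []
enqueue(65): queue = [65]
dequeue(): queue = []
enqueue(11): queue = [11]
dequeue(): queue = []
enqueue(89): queue = [89]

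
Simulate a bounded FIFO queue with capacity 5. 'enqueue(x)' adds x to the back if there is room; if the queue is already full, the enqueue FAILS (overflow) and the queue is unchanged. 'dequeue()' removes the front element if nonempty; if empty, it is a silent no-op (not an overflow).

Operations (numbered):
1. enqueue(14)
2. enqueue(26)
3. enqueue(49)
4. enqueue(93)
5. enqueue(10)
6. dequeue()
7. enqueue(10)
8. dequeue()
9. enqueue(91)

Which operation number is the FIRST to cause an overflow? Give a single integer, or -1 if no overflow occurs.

Answer: -1

Derivation:
1. enqueue(14): size=1
2. enqueue(26): size=2
3. enqueue(49): size=3
4. enqueue(93): size=4
5. enqueue(10): size=5
6. dequeue(): size=4
7. enqueue(10): size=5
8. dequeue(): size=4
9. enqueue(91): size=5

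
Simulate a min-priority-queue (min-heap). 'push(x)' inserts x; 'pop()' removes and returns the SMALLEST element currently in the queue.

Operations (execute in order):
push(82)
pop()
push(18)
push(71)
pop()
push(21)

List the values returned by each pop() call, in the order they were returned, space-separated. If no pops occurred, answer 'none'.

Answer: 82 18

Derivation:
push(82): heap contents = [82]
pop() → 82: heap contents = []
push(18): heap contents = [18]
push(71): heap contents = [18, 71]
pop() → 18: heap contents = [71]
push(21): heap contents = [21, 71]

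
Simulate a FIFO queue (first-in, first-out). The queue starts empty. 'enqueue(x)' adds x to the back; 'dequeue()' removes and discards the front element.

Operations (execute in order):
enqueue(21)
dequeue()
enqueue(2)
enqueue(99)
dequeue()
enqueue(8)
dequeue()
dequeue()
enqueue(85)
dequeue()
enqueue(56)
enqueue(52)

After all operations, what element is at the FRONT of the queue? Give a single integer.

enqueue(21): queue = [21]
dequeue(): queue = []
enqueue(2): queue = [2]
enqueue(99): queue = [2, 99]
dequeue(): queue = [99]
enqueue(8): queue = [99, 8]
dequeue(): queue = [8]
dequeue(): queue = []
enqueue(85): queue = [85]
dequeue(): queue = []
enqueue(56): queue = [56]
enqueue(52): queue = [56, 52]

Answer: 56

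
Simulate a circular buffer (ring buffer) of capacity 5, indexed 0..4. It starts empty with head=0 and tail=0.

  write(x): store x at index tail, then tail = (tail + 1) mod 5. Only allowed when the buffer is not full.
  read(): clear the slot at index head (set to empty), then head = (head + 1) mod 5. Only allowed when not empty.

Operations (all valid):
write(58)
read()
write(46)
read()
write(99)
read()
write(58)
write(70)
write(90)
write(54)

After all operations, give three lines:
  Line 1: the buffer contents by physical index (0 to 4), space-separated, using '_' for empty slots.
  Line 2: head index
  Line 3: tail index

write(58): buf=[58 _ _ _ _], head=0, tail=1, size=1
read(): buf=[_ _ _ _ _], head=1, tail=1, size=0
write(46): buf=[_ 46 _ _ _], head=1, tail=2, size=1
read(): buf=[_ _ _ _ _], head=2, tail=2, size=0
write(99): buf=[_ _ 99 _ _], head=2, tail=3, size=1
read(): buf=[_ _ _ _ _], head=3, tail=3, size=0
write(58): buf=[_ _ _ 58 _], head=3, tail=4, size=1
write(70): buf=[_ _ _ 58 70], head=3, tail=0, size=2
write(90): buf=[90 _ _ 58 70], head=3, tail=1, size=3
write(54): buf=[90 54 _ 58 70], head=3, tail=2, size=4

Answer: 90 54 _ 58 70
3
2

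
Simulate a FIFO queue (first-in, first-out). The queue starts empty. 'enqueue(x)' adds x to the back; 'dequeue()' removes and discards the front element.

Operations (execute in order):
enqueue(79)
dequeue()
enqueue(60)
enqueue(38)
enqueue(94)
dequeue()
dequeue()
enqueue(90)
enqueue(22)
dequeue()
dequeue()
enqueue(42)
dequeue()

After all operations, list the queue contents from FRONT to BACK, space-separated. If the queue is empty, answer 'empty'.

enqueue(79): [79]
dequeue(): []
enqueue(60): [60]
enqueue(38): [60, 38]
enqueue(94): [60, 38, 94]
dequeue(): [38, 94]
dequeue(): [94]
enqueue(90): [94, 90]
enqueue(22): [94, 90, 22]
dequeue(): [90, 22]
dequeue(): [22]
enqueue(42): [22, 42]
dequeue(): [42]

Answer: 42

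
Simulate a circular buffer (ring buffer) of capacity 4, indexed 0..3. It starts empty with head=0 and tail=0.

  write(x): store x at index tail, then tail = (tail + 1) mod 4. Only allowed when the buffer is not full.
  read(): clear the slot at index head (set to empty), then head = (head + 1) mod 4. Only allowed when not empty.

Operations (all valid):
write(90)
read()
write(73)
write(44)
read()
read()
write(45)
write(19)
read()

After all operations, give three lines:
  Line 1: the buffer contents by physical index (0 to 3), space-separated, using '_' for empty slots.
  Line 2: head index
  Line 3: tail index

Answer: 19 _ _ _
0
1

Derivation:
write(90): buf=[90 _ _ _], head=0, tail=1, size=1
read(): buf=[_ _ _ _], head=1, tail=1, size=0
write(73): buf=[_ 73 _ _], head=1, tail=2, size=1
write(44): buf=[_ 73 44 _], head=1, tail=3, size=2
read(): buf=[_ _ 44 _], head=2, tail=3, size=1
read(): buf=[_ _ _ _], head=3, tail=3, size=0
write(45): buf=[_ _ _ 45], head=3, tail=0, size=1
write(19): buf=[19 _ _ 45], head=3, tail=1, size=2
read(): buf=[19 _ _ _], head=0, tail=1, size=1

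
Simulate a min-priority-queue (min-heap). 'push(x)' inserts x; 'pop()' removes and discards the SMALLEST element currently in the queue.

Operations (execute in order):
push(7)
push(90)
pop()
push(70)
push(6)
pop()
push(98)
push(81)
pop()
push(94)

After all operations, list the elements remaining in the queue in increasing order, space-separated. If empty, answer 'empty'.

Answer: 81 90 94 98

Derivation:
push(7): heap contents = [7]
push(90): heap contents = [7, 90]
pop() → 7: heap contents = [90]
push(70): heap contents = [70, 90]
push(6): heap contents = [6, 70, 90]
pop() → 6: heap contents = [70, 90]
push(98): heap contents = [70, 90, 98]
push(81): heap contents = [70, 81, 90, 98]
pop() → 70: heap contents = [81, 90, 98]
push(94): heap contents = [81, 90, 94, 98]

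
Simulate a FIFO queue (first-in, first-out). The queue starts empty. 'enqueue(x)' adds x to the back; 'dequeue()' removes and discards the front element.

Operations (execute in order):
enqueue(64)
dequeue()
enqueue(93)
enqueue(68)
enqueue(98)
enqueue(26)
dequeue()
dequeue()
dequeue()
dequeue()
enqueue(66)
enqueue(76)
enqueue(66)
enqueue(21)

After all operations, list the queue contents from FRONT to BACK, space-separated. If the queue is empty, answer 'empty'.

enqueue(64): [64]
dequeue(): []
enqueue(93): [93]
enqueue(68): [93, 68]
enqueue(98): [93, 68, 98]
enqueue(26): [93, 68, 98, 26]
dequeue(): [68, 98, 26]
dequeue(): [98, 26]
dequeue(): [26]
dequeue(): []
enqueue(66): [66]
enqueue(76): [66, 76]
enqueue(66): [66, 76, 66]
enqueue(21): [66, 76, 66, 21]

Answer: 66 76 66 21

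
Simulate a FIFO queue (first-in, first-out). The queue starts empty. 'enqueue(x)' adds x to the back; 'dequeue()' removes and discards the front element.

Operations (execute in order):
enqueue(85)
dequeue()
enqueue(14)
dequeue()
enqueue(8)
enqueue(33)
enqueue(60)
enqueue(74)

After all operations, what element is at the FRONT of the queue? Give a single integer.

enqueue(85): queue = [85]
dequeue(): queue = []
enqueue(14): queue = [14]
dequeue(): queue = []
enqueue(8): queue = [8]
enqueue(33): queue = [8, 33]
enqueue(60): queue = [8, 33, 60]
enqueue(74): queue = [8, 33, 60, 74]

Answer: 8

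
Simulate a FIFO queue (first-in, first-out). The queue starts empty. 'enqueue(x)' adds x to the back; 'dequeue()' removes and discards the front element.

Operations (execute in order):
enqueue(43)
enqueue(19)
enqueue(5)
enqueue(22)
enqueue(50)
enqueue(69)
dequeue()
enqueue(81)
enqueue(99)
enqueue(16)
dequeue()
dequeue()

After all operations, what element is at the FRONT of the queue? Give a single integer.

enqueue(43): queue = [43]
enqueue(19): queue = [43, 19]
enqueue(5): queue = [43, 19, 5]
enqueue(22): queue = [43, 19, 5, 22]
enqueue(50): queue = [43, 19, 5, 22, 50]
enqueue(69): queue = [43, 19, 5, 22, 50, 69]
dequeue(): queue = [19, 5, 22, 50, 69]
enqueue(81): queue = [19, 5, 22, 50, 69, 81]
enqueue(99): queue = [19, 5, 22, 50, 69, 81, 99]
enqueue(16): queue = [19, 5, 22, 50, 69, 81, 99, 16]
dequeue(): queue = [5, 22, 50, 69, 81, 99, 16]
dequeue(): queue = [22, 50, 69, 81, 99, 16]

Answer: 22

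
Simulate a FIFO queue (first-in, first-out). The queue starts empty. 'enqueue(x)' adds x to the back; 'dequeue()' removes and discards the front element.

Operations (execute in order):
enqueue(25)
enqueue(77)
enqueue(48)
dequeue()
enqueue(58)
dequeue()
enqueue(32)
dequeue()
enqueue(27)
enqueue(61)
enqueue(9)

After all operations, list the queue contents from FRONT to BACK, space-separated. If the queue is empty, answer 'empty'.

enqueue(25): [25]
enqueue(77): [25, 77]
enqueue(48): [25, 77, 48]
dequeue(): [77, 48]
enqueue(58): [77, 48, 58]
dequeue(): [48, 58]
enqueue(32): [48, 58, 32]
dequeue(): [58, 32]
enqueue(27): [58, 32, 27]
enqueue(61): [58, 32, 27, 61]
enqueue(9): [58, 32, 27, 61, 9]

Answer: 58 32 27 61 9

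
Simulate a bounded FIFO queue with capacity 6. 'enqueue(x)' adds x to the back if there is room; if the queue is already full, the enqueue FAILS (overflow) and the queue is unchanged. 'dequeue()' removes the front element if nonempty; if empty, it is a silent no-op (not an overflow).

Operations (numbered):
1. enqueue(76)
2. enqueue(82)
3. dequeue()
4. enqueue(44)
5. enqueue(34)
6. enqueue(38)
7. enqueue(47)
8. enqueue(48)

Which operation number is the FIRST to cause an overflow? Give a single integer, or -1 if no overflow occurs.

Answer: -1

Derivation:
1. enqueue(76): size=1
2. enqueue(82): size=2
3. dequeue(): size=1
4. enqueue(44): size=2
5. enqueue(34): size=3
6. enqueue(38): size=4
7. enqueue(47): size=5
8. enqueue(48): size=6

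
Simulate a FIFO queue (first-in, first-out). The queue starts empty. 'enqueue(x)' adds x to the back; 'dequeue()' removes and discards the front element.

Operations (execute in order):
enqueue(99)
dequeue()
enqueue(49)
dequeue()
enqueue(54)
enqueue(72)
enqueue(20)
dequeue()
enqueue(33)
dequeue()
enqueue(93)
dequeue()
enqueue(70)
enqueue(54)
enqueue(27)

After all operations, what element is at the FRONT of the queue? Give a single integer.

enqueue(99): queue = [99]
dequeue(): queue = []
enqueue(49): queue = [49]
dequeue(): queue = []
enqueue(54): queue = [54]
enqueue(72): queue = [54, 72]
enqueue(20): queue = [54, 72, 20]
dequeue(): queue = [72, 20]
enqueue(33): queue = [72, 20, 33]
dequeue(): queue = [20, 33]
enqueue(93): queue = [20, 33, 93]
dequeue(): queue = [33, 93]
enqueue(70): queue = [33, 93, 70]
enqueue(54): queue = [33, 93, 70, 54]
enqueue(27): queue = [33, 93, 70, 54, 27]

Answer: 33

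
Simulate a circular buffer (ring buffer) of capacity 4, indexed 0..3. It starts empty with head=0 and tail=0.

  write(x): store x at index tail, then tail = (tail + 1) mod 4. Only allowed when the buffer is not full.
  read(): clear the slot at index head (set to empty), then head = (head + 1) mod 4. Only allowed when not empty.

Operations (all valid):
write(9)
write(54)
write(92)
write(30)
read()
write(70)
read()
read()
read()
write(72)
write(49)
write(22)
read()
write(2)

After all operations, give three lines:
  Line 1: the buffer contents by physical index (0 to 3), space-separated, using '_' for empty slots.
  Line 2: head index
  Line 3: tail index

Answer: 2 72 49 22
1
1

Derivation:
write(9): buf=[9 _ _ _], head=0, tail=1, size=1
write(54): buf=[9 54 _ _], head=0, tail=2, size=2
write(92): buf=[9 54 92 _], head=0, tail=3, size=3
write(30): buf=[9 54 92 30], head=0, tail=0, size=4
read(): buf=[_ 54 92 30], head=1, tail=0, size=3
write(70): buf=[70 54 92 30], head=1, tail=1, size=4
read(): buf=[70 _ 92 30], head=2, tail=1, size=3
read(): buf=[70 _ _ 30], head=3, tail=1, size=2
read(): buf=[70 _ _ _], head=0, tail=1, size=1
write(72): buf=[70 72 _ _], head=0, tail=2, size=2
write(49): buf=[70 72 49 _], head=0, tail=3, size=3
write(22): buf=[70 72 49 22], head=0, tail=0, size=4
read(): buf=[_ 72 49 22], head=1, tail=0, size=3
write(2): buf=[2 72 49 22], head=1, tail=1, size=4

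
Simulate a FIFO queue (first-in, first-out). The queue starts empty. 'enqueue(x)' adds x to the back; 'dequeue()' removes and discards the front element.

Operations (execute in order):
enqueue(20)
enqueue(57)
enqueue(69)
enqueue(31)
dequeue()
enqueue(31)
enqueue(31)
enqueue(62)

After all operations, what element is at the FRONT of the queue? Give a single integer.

enqueue(20): queue = [20]
enqueue(57): queue = [20, 57]
enqueue(69): queue = [20, 57, 69]
enqueue(31): queue = [20, 57, 69, 31]
dequeue(): queue = [57, 69, 31]
enqueue(31): queue = [57, 69, 31, 31]
enqueue(31): queue = [57, 69, 31, 31, 31]
enqueue(62): queue = [57, 69, 31, 31, 31, 62]

Answer: 57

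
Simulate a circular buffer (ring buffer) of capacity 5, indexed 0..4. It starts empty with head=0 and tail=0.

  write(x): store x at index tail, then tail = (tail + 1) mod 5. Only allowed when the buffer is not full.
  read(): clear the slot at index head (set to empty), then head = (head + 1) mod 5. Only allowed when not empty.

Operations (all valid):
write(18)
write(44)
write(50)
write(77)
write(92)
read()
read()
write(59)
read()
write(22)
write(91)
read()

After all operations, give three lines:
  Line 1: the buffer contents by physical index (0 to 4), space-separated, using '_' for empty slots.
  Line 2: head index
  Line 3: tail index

Answer: 59 22 91 _ 92
4
3

Derivation:
write(18): buf=[18 _ _ _ _], head=0, tail=1, size=1
write(44): buf=[18 44 _ _ _], head=0, tail=2, size=2
write(50): buf=[18 44 50 _ _], head=0, tail=3, size=3
write(77): buf=[18 44 50 77 _], head=0, tail=4, size=4
write(92): buf=[18 44 50 77 92], head=0, tail=0, size=5
read(): buf=[_ 44 50 77 92], head=1, tail=0, size=4
read(): buf=[_ _ 50 77 92], head=2, tail=0, size=3
write(59): buf=[59 _ 50 77 92], head=2, tail=1, size=4
read(): buf=[59 _ _ 77 92], head=3, tail=1, size=3
write(22): buf=[59 22 _ 77 92], head=3, tail=2, size=4
write(91): buf=[59 22 91 77 92], head=3, tail=3, size=5
read(): buf=[59 22 91 _ 92], head=4, tail=3, size=4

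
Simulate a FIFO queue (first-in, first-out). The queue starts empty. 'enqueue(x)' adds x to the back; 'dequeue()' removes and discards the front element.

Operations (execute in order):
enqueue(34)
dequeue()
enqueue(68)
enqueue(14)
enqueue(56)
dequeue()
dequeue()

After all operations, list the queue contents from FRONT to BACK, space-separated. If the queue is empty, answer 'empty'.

Answer: 56

Derivation:
enqueue(34): [34]
dequeue(): []
enqueue(68): [68]
enqueue(14): [68, 14]
enqueue(56): [68, 14, 56]
dequeue(): [14, 56]
dequeue(): [56]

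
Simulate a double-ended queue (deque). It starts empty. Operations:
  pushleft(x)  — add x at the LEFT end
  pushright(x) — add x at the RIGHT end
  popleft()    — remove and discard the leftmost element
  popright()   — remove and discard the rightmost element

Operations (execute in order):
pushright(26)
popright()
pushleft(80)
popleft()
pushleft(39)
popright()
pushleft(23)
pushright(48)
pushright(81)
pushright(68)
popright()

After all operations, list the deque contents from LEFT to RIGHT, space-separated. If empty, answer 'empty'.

pushright(26): [26]
popright(): []
pushleft(80): [80]
popleft(): []
pushleft(39): [39]
popright(): []
pushleft(23): [23]
pushright(48): [23, 48]
pushright(81): [23, 48, 81]
pushright(68): [23, 48, 81, 68]
popright(): [23, 48, 81]

Answer: 23 48 81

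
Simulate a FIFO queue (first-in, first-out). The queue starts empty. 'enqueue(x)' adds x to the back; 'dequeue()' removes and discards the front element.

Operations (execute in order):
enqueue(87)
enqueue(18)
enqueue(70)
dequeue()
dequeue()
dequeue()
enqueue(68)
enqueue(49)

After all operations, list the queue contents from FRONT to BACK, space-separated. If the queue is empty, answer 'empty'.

Answer: 68 49

Derivation:
enqueue(87): [87]
enqueue(18): [87, 18]
enqueue(70): [87, 18, 70]
dequeue(): [18, 70]
dequeue(): [70]
dequeue(): []
enqueue(68): [68]
enqueue(49): [68, 49]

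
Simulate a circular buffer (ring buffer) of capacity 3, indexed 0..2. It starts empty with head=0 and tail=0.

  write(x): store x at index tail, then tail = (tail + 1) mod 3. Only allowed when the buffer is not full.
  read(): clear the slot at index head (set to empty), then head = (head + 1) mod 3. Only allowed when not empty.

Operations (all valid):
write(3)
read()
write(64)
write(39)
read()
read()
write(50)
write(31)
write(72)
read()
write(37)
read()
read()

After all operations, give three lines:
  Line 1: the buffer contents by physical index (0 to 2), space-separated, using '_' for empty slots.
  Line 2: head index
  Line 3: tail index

write(3): buf=[3 _ _], head=0, tail=1, size=1
read(): buf=[_ _ _], head=1, tail=1, size=0
write(64): buf=[_ 64 _], head=1, tail=2, size=1
write(39): buf=[_ 64 39], head=1, tail=0, size=2
read(): buf=[_ _ 39], head=2, tail=0, size=1
read(): buf=[_ _ _], head=0, tail=0, size=0
write(50): buf=[50 _ _], head=0, tail=1, size=1
write(31): buf=[50 31 _], head=0, tail=2, size=2
write(72): buf=[50 31 72], head=0, tail=0, size=3
read(): buf=[_ 31 72], head=1, tail=0, size=2
write(37): buf=[37 31 72], head=1, tail=1, size=3
read(): buf=[37 _ 72], head=2, tail=1, size=2
read(): buf=[37 _ _], head=0, tail=1, size=1

Answer: 37 _ _
0
1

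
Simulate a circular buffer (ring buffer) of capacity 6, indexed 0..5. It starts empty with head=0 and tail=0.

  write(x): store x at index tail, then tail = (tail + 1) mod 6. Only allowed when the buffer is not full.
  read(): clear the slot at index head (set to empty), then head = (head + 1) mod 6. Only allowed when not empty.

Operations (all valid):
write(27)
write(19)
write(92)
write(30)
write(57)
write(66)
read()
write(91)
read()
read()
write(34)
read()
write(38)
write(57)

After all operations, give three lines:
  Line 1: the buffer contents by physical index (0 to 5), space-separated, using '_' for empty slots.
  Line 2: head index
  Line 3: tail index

write(27): buf=[27 _ _ _ _ _], head=0, tail=1, size=1
write(19): buf=[27 19 _ _ _ _], head=0, tail=2, size=2
write(92): buf=[27 19 92 _ _ _], head=0, tail=3, size=3
write(30): buf=[27 19 92 30 _ _], head=0, tail=4, size=4
write(57): buf=[27 19 92 30 57 _], head=0, tail=5, size=5
write(66): buf=[27 19 92 30 57 66], head=0, tail=0, size=6
read(): buf=[_ 19 92 30 57 66], head=1, tail=0, size=5
write(91): buf=[91 19 92 30 57 66], head=1, tail=1, size=6
read(): buf=[91 _ 92 30 57 66], head=2, tail=1, size=5
read(): buf=[91 _ _ 30 57 66], head=3, tail=1, size=4
write(34): buf=[91 34 _ 30 57 66], head=3, tail=2, size=5
read(): buf=[91 34 _ _ 57 66], head=4, tail=2, size=4
write(38): buf=[91 34 38 _ 57 66], head=4, tail=3, size=5
write(57): buf=[91 34 38 57 57 66], head=4, tail=4, size=6

Answer: 91 34 38 57 57 66
4
4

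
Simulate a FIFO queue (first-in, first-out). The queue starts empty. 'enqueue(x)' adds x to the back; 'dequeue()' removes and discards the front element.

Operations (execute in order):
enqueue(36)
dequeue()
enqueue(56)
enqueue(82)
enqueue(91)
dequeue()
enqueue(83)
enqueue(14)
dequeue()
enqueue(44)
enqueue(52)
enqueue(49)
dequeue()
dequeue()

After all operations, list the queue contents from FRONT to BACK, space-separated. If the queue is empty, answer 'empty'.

Answer: 14 44 52 49

Derivation:
enqueue(36): [36]
dequeue(): []
enqueue(56): [56]
enqueue(82): [56, 82]
enqueue(91): [56, 82, 91]
dequeue(): [82, 91]
enqueue(83): [82, 91, 83]
enqueue(14): [82, 91, 83, 14]
dequeue(): [91, 83, 14]
enqueue(44): [91, 83, 14, 44]
enqueue(52): [91, 83, 14, 44, 52]
enqueue(49): [91, 83, 14, 44, 52, 49]
dequeue(): [83, 14, 44, 52, 49]
dequeue(): [14, 44, 52, 49]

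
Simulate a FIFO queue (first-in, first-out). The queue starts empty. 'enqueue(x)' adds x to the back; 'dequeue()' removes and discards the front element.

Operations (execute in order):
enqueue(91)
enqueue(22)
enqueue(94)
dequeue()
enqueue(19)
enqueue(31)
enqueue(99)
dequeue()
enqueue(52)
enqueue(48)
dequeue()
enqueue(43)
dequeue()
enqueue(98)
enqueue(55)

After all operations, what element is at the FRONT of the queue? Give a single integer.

Answer: 31

Derivation:
enqueue(91): queue = [91]
enqueue(22): queue = [91, 22]
enqueue(94): queue = [91, 22, 94]
dequeue(): queue = [22, 94]
enqueue(19): queue = [22, 94, 19]
enqueue(31): queue = [22, 94, 19, 31]
enqueue(99): queue = [22, 94, 19, 31, 99]
dequeue(): queue = [94, 19, 31, 99]
enqueue(52): queue = [94, 19, 31, 99, 52]
enqueue(48): queue = [94, 19, 31, 99, 52, 48]
dequeue(): queue = [19, 31, 99, 52, 48]
enqueue(43): queue = [19, 31, 99, 52, 48, 43]
dequeue(): queue = [31, 99, 52, 48, 43]
enqueue(98): queue = [31, 99, 52, 48, 43, 98]
enqueue(55): queue = [31, 99, 52, 48, 43, 98, 55]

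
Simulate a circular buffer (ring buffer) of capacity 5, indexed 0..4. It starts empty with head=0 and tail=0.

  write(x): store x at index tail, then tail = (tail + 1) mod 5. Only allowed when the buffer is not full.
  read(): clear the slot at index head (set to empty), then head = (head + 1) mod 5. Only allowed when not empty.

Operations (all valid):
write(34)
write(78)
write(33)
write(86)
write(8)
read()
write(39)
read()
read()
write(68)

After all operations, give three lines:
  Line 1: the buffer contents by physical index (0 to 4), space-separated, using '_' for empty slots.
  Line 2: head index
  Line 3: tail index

write(34): buf=[34 _ _ _ _], head=0, tail=1, size=1
write(78): buf=[34 78 _ _ _], head=0, tail=2, size=2
write(33): buf=[34 78 33 _ _], head=0, tail=3, size=3
write(86): buf=[34 78 33 86 _], head=0, tail=4, size=4
write(8): buf=[34 78 33 86 8], head=0, tail=0, size=5
read(): buf=[_ 78 33 86 8], head=1, tail=0, size=4
write(39): buf=[39 78 33 86 8], head=1, tail=1, size=5
read(): buf=[39 _ 33 86 8], head=2, tail=1, size=4
read(): buf=[39 _ _ 86 8], head=3, tail=1, size=3
write(68): buf=[39 68 _ 86 8], head=3, tail=2, size=4

Answer: 39 68 _ 86 8
3
2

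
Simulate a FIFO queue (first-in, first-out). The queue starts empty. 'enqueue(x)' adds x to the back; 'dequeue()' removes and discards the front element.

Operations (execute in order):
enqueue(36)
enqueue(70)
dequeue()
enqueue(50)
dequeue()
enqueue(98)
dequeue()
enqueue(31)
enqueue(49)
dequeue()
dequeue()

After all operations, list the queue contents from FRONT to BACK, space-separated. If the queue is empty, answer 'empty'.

Answer: 49

Derivation:
enqueue(36): [36]
enqueue(70): [36, 70]
dequeue(): [70]
enqueue(50): [70, 50]
dequeue(): [50]
enqueue(98): [50, 98]
dequeue(): [98]
enqueue(31): [98, 31]
enqueue(49): [98, 31, 49]
dequeue(): [31, 49]
dequeue(): [49]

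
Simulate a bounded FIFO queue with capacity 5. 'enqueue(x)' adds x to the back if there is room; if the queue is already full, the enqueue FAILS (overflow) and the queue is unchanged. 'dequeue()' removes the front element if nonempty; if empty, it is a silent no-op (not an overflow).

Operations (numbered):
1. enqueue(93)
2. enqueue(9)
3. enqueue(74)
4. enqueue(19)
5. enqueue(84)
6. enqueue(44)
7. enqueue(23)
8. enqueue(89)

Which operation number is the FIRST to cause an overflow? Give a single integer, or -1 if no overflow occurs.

1. enqueue(93): size=1
2. enqueue(9): size=2
3. enqueue(74): size=3
4. enqueue(19): size=4
5. enqueue(84): size=5
6. enqueue(44): size=5=cap → OVERFLOW (fail)
7. enqueue(23): size=5=cap → OVERFLOW (fail)
8. enqueue(89): size=5=cap → OVERFLOW (fail)

Answer: 6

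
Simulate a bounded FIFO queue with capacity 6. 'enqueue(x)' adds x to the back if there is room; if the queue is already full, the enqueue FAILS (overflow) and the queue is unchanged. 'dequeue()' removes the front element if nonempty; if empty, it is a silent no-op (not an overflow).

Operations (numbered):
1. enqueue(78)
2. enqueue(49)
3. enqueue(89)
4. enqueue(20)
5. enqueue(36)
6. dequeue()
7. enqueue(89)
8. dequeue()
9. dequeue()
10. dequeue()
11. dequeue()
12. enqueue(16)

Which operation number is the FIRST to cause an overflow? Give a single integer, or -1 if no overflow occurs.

Answer: -1

Derivation:
1. enqueue(78): size=1
2. enqueue(49): size=2
3. enqueue(89): size=3
4. enqueue(20): size=4
5. enqueue(36): size=5
6. dequeue(): size=4
7. enqueue(89): size=5
8. dequeue(): size=4
9. dequeue(): size=3
10. dequeue(): size=2
11. dequeue(): size=1
12. enqueue(16): size=2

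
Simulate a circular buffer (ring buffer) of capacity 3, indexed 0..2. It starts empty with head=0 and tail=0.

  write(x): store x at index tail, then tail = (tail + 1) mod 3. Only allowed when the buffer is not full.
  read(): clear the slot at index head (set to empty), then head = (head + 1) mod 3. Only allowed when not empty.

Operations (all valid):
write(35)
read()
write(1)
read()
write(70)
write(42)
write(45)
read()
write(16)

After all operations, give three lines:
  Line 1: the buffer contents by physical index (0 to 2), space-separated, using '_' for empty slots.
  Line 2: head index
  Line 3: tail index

write(35): buf=[35 _ _], head=0, tail=1, size=1
read(): buf=[_ _ _], head=1, tail=1, size=0
write(1): buf=[_ 1 _], head=1, tail=2, size=1
read(): buf=[_ _ _], head=2, tail=2, size=0
write(70): buf=[_ _ 70], head=2, tail=0, size=1
write(42): buf=[42 _ 70], head=2, tail=1, size=2
write(45): buf=[42 45 70], head=2, tail=2, size=3
read(): buf=[42 45 _], head=0, tail=2, size=2
write(16): buf=[42 45 16], head=0, tail=0, size=3

Answer: 42 45 16
0
0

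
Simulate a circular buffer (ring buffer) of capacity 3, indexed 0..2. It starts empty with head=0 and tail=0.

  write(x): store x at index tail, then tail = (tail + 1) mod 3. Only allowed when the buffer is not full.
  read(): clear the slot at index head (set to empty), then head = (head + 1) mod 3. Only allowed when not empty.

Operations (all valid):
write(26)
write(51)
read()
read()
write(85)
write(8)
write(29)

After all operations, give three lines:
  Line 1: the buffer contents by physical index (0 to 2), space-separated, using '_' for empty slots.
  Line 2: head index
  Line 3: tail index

Answer: 8 29 85
2
2

Derivation:
write(26): buf=[26 _ _], head=0, tail=1, size=1
write(51): buf=[26 51 _], head=0, tail=2, size=2
read(): buf=[_ 51 _], head=1, tail=2, size=1
read(): buf=[_ _ _], head=2, tail=2, size=0
write(85): buf=[_ _ 85], head=2, tail=0, size=1
write(8): buf=[8 _ 85], head=2, tail=1, size=2
write(29): buf=[8 29 85], head=2, tail=2, size=3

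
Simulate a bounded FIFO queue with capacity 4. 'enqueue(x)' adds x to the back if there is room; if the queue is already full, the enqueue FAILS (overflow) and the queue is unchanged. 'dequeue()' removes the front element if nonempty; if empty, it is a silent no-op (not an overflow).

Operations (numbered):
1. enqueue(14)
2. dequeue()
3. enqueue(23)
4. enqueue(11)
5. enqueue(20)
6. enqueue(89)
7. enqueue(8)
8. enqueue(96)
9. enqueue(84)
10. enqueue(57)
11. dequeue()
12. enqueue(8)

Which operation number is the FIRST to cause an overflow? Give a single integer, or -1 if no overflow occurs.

1. enqueue(14): size=1
2. dequeue(): size=0
3. enqueue(23): size=1
4. enqueue(11): size=2
5. enqueue(20): size=3
6. enqueue(89): size=4
7. enqueue(8): size=4=cap → OVERFLOW (fail)
8. enqueue(96): size=4=cap → OVERFLOW (fail)
9. enqueue(84): size=4=cap → OVERFLOW (fail)
10. enqueue(57): size=4=cap → OVERFLOW (fail)
11. dequeue(): size=3
12. enqueue(8): size=4

Answer: 7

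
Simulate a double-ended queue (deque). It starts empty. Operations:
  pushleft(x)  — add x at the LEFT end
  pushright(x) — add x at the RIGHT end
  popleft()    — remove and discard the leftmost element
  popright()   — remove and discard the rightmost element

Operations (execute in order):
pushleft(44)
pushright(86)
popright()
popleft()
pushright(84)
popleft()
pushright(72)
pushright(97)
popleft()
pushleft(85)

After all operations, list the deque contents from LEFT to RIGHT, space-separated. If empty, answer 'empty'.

Answer: 85 97

Derivation:
pushleft(44): [44]
pushright(86): [44, 86]
popright(): [44]
popleft(): []
pushright(84): [84]
popleft(): []
pushright(72): [72]
pushright(97): [72, 97]
popleft(): [97]
pushleft(85): [85, 97]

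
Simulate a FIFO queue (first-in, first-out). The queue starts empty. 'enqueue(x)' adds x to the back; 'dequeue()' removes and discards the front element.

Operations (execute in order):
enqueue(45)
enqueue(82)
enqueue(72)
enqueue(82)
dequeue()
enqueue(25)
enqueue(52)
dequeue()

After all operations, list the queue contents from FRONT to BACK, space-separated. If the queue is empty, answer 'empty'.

Answer: 72 82 25 52

Derivation:
enqueue(45): [45]
enqueue(82): [45, 82]
enqueue(72): [45, 82, 72]
enqueue(82): [45, 82, 72, 82]
dequeue(): [82, 72, 82]
enqueue(25): [82, 72, 82, 25]
enqueue(52): [82, 72, 82, 25, 52]
dequeue(): [72, 82, 25, 52]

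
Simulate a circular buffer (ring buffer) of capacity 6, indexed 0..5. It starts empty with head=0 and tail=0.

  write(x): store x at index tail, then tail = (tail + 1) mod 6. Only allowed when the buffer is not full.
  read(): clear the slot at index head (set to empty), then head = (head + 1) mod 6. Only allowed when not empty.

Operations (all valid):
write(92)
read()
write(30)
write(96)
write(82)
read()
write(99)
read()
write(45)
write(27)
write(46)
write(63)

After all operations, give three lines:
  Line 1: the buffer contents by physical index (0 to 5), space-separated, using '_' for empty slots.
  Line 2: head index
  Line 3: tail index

Answer: 27 46 63 82 99 45
3
3

Derivation:
write(92): buf=[92 _ _ _ _ _], head=0, tail=1, size=1
read(): buf=[_ _ _ _ _ _], head=1, tail=1, size=0
write(30): buf=[_ 30 _ _ _ _], head=1, tail=2, size=1
write(96): buf=[_ 30 96 _ _ _], head=1, tail=3, size=2
write(82): buf=[_ 30 96 82 _ _], head=1, tail=4, size=3
read(): buf=[_ _ 96 82 _ _], head=2, tail=4, size=2
write(99): buf=[_ _ 96 82 99 _], head=2, tail=5, size=3
read(): buf=[_ _ _ 82 99 _], head=3, tail=5, size=2
write(45): buf=[_ _ _ 82 99 45], head=3, tail=0, size=3
write(27): buf=[27 _ _ 82 99 45], head=3, tail=1, size=4
write(46): buf=[27 46 _ 82 99 45], head=3, tail=2, size=5
write(63): buf=[27 46 63 82 99 45], head=3, tail=3, size=6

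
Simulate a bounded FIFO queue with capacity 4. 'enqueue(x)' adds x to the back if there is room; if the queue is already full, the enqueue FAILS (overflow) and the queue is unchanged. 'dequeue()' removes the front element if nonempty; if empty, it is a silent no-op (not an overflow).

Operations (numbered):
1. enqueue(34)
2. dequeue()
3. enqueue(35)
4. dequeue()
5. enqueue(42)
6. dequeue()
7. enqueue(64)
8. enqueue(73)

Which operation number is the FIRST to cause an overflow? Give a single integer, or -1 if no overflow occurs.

Answer: -1

Derivation:
1. enqueue(34): size=1
2. dequeue(): size=0
3. enqueue(35): size=1
4. dequeue(): size=0
5. enqueue(42): size=1
6. dequeue(): size=0
7. enqueue(64): size=1
8. enqueue(73): size=2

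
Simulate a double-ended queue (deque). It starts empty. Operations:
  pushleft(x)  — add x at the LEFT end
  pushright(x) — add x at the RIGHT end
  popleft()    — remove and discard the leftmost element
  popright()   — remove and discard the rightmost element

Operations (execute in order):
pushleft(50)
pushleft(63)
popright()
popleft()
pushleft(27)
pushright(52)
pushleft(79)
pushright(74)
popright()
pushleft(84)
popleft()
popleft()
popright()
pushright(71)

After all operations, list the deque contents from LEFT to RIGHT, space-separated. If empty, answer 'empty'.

pushleft(50): [50]
pushleft(63): [63, 50]
popright(): [63]
popleft(): []
pushleft(27): [27]
pushright(52): [27, 52]
pushleft(79): [79, 27, 52]
pushright(74): [79, 27, 52, 74]
popright(): [79, 27, 52]
pushleft(84): [84, 79, 27, 52]
popleft(): [79, 27, 52]
popleft(): [27, 52]
popright(): [27]
pushright(71): [27, 71]

Answer: 27 71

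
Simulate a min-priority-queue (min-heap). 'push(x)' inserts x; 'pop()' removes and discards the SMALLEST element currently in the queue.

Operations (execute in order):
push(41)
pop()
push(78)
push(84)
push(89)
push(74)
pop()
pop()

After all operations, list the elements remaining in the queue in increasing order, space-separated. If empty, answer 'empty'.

push(41): heap contents = [41]
pop() → 41: heap contents = []
push(78): heap contents = [78]
push(84): heap contents = [78, 84]
push(89): heap contents = [78, 84, 89]
push(74): heap contents = [74, 78, 84, 89]
pop() → 74: heap contents = [78, 84, 89]
pop() → 78: heap contents = [84, 89]

Answer: 84 89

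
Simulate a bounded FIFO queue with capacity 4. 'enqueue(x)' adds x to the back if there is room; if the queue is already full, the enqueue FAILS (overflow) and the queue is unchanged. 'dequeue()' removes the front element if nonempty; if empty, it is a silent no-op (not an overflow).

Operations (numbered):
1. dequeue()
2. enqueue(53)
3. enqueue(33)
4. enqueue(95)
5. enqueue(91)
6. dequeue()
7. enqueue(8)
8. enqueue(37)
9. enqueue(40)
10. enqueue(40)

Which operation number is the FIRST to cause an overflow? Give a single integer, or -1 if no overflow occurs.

1. dequeue(): empty, no-op, size=0
2. enqueue(53): size=1
3. enqueue(33): size=2
4. enqueue(95): size=3
5. enqueue(91): size=4
6. dequeue(): size=3
7. enqueue(8): size=4
8. enqueue(37): size=4=cap → OVERFLOW (fail)
9. enqueue(40): size=4=cap → OVERFLOW (fail)
10. enqueue(40): size=4=cap → OVERFLOW (fail)

Answer: 8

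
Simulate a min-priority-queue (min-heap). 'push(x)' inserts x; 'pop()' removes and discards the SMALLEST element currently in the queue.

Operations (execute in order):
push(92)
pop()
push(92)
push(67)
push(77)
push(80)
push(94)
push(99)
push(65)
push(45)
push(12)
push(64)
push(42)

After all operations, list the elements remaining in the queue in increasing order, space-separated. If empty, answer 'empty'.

Answer: 12 42 45 64 65 67 77 80 92 94 99

Derivation:
push(92): heap contents = [92]
pop() → 92: heap contents = []
push(92): heap contents = [92]
push(67): heap contents = [67, 92]
push(77): heap contents = [67, 77, 92]
push(80): heap contents = [67, 77, 80, 92]
push(94): heap contents = [67, 77, 80, 92, 94]
push(99): heap contents = [67, 77, 80, 92, 94, 99]
push(65): heap contents = [65, 67, 77, 80, 92, 94, 99]
push(45): heap contents = [45, 65, 67, 77, 80, 92, 94, 99]
push(12): heap contents = [12, 45, 65, 67, 77, 80, 92, 94, 99]
push(64): heap contents = [12, 45, 64, 65, 67, 77, 80, 92, 94, 99]
push(42): heap contents = [12, 42, 45, 64, 65, 67, 77, 80, 92, 94, 99]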